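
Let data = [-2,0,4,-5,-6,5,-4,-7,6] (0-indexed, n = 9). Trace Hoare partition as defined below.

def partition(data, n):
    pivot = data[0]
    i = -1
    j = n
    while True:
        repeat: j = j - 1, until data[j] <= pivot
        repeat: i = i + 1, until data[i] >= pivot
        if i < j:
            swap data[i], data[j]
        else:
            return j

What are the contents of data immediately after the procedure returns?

pivot=-2
j stops at 7 (-7), i stops at 0 (-2); swap ⇒ [-7,0,4,-5,-6,5,-4,-2,6]
j stops at 6 (-4), i stops at 1 (0); swap ⇒ [-7,-4,4,-5,-6,5,0,-2,6]
j stops at 4 (-6), i stops at 2 (4); swap ⇒ [-7,-4,-6,-5,4,5,0,-2,6]
j stops at 3, i stops at 4; i≥j ⇒ return 3. data=[-7,-4,-6,-5,4,5,0,-2,6]

[-7,-4,-6,-5,4,5,0,-2,6]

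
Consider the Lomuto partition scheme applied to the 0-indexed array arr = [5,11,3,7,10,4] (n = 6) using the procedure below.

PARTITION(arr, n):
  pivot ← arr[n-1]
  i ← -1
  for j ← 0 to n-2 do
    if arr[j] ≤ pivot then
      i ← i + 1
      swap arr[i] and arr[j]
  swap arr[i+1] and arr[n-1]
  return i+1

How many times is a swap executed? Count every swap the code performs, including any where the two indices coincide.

pivot = arr[5] = 4; i = -1
j=0: arr[0]=5 > 4 → no swap
j=1: arr[1]=11 > 4 → no swap
j=2: arr[2]=3 ≤ 4 → i=0, swap arr[0],arr[2] → [3,11,5,7,10,4]
j=3: arr[3]=7 > 4 → no swap
j=4: arr[4]=10 > 4 → no swap
final swap arr[1],arr[5] → [3,4,5,7,10,11]; return 1

2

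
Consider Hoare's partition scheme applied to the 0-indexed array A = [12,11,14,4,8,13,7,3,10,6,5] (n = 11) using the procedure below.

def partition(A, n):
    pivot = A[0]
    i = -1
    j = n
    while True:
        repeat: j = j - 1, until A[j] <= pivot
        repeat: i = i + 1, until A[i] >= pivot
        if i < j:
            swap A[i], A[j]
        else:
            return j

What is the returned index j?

pivot=12
j stops at 10 (5), i stops at 0 (12); swap ⇒ [5,11,14,4,8,13,7,3,10,6,12]
j stops at 9 (6), i stops at 2 (14); swap ⇒ [5,11,6,4,8,13,7,3,10,14,12]
j stops at 8 (10), i stops at 5 (13); swap ⇒ [5,11,6,4,8,10,7,3,13,14,12]
j stops at 7, i stops at 8; i≥j ⇒ return 7. A=[5,11,6,4,8,10,7,3,13,14,12]

7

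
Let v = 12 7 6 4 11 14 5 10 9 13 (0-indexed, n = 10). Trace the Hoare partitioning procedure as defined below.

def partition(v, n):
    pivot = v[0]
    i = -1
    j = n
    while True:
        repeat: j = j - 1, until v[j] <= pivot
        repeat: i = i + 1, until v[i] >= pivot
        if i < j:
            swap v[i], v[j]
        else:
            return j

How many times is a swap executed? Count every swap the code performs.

pivot=12
j stops at 8 (9), i stops at 0 (12); swap ⇒ 9 7 6 4 11 14 5 10 12 13
j stops at 7 (10), i stops at 5 (14); swap ⇒ 9 7 6 4 11 10 5 14 12 13
j stops at 6, i stops at 7; i≥j ⇒ return 6. v=9 7 6 4 11 10 5 14 12 13

2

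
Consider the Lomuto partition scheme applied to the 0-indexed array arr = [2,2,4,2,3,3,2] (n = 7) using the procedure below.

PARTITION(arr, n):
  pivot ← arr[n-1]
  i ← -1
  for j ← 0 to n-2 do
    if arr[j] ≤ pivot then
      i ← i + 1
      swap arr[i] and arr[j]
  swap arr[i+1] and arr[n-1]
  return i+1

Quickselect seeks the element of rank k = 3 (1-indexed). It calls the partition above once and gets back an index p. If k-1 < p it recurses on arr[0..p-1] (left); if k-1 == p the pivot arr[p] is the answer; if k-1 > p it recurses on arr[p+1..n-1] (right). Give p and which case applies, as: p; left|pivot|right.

pivot = arr[6] = 2; i = -1
j=0: arr[0]=2 ≤ 2 → i=0, swap arr[0],arr[0] (no change) → [2,2,4,2,3,3,2]
j=1: arr[1]=2 ≤ 2 → i=1, swap arr[1],arr[1] (no change) → [2,2,4,2,3,3,2]
j=2: arr[2]=4 > 2 → no swap
j=3: arr[3]=2 ≤ 2 → i=2, swap arr[2],arr[3] → [2,2,2,4,3,3,2]
j=4: arr[4]=3 > 2 → no swap
j=5: arr[5]=3 > 2 → no swap
final swap arr[3],arr[6] → [2,2,2,2,3,3,4]; return 3
p = 3; k-1 = 2 < 3 ⇒ left

3; left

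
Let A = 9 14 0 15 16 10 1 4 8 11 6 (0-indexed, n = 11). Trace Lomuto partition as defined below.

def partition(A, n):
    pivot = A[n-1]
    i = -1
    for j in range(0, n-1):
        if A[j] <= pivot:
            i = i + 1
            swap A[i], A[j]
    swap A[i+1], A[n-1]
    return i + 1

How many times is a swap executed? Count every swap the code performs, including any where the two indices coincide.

4

pivot=6, i=-1
j=0: 9>6, skip
j=1: 14>6, skip
j=2: 0≤6, i=0, swap(0,2) ⇒ 0 14 9 15 16 10 1 4 8 11 6
j=3: 15>6, skip
j=4: 16>6, skip
j=5: 10>6, skip
j=6: 1≤6, i=1, swap(1,6) ⇒ 0 1 9 15 16 10 14 4 8 11 6
j=7: 4≤6, i=2, swap(2,7) ⇒ 0 1 4 15 16 10 14 9 8 11 6
j=8: 8>6, skip
j=9: 11>6, skip
swap(3,10) ⇒ 0 1 4 6 16 10 14 9 8 11 15; return 3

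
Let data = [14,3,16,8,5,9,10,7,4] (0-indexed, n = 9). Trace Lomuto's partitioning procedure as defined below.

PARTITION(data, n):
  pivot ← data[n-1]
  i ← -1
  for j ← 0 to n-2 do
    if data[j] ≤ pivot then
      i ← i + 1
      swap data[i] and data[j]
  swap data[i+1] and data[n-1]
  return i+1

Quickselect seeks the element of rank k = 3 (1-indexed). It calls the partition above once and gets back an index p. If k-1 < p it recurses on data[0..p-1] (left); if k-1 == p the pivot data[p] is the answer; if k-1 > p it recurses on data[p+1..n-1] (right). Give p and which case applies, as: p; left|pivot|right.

pivot = data[8] = 4; i = -1
j=0: data[0]=14 > 4 → no swap
j=1: data[1]=3 ≤ 4 → i=0, swap data[0],data[1] → [3,14,16,8,5,9,10,7,4]
j=2: data[2]=16 > 4 → no swap
j=3: data[3]=8 > 4 → no swap
j=4: data[4]=5 > 4 → no swap
j=5: data[5]=9 > 4 → no swap
j=6: data[6]=10 > 4 → no swap
j=7: data[7]=7 > 4 → no swap
final swap data[1],data[8] → [3,4,16,8,5,9,10,7,14]; return 1
p = 1; k-1 = 2 > 1 ⇒ right

1; right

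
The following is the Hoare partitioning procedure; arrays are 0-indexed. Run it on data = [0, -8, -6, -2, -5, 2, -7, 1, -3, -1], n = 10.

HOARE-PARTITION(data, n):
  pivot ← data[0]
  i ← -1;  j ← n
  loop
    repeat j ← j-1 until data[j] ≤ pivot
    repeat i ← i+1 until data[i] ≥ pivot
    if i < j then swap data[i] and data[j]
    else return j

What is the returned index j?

6

pivot = data[0] = 0; i = -1, j = 10
j→9 (data[9]=-1≤0), i→0 (data[0]=0≥0); i<j, swap → [-1, -8, -6, -2, -5, 2, -7, 1, -3, 0]
j→8 (data[8]=-3≤0), i→5 (data[5]=2≥0); i<j, swap → [-1, -8, -6, -2, -5, -3, -7, 1, 2, 0]
j→6, i→7; i≥j, return j=6. data = [-1, -8, -6, -2, -5, -3, -7, 1, 2, 0]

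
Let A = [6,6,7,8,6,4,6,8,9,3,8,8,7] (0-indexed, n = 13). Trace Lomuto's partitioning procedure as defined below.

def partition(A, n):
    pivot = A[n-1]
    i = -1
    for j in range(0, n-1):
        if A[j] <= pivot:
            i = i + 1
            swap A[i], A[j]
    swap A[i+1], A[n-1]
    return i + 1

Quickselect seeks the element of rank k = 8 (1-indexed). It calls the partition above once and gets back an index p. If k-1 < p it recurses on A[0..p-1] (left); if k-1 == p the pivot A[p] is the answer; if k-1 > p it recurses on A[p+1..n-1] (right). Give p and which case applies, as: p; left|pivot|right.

7; pivot

pivot = A[12] = 7; i = -1
j=0: A[0]=6 ≤ 7 → i=0, swap A[0],A[0] (no change) → [6,6,7,8,6,4,6,8,9,3,8,8,7]
j=1: A[1]=6 ≤ 7 → i=1, swap A[1],A[1] (no change) → [6,6,7,8,6,4,6,8,9,3,8,8,7]
j=2: A[2]=7 ≤ 7 → i=2, swap A[2],A[2] (no change) → [6,6,7,8,6,4,6,8,9,3,8,8,7]
j=3: A[3]=8 > 7 → no swap
j=4: A[4]=6 ≤ 7 → i=3, swap A[3],A[4] → [6,6,7,6,8,4,6,8,9,3,8,8,7]
j=5: A[5]=4 ≤ 7 → i=4, swap A[4],A[5] → [6,6,7,6,4,8,6,8,9,3,8,8,7]
j=6: A[6]=6 ≤ 7 → i=5, swap A[5],A[6] → [6,6,7,6,4,6,8,8,9,3,8,8,7]
j=7: A[7]=8 > 7 → no swap
j=8: A[8]=9 > 7 → no swap
j=9: A[9]=3 ≤ 7 → i=6, swap A[6],A[9] → [6,6,7,6,4,6,3,8,9,8,8,8,7]
j=10: A[10]=8 > 7 → no swap
j=11: A[11]=8 > 7 → no swap
final swap A[7],A[12] → [6,6,7,6,4,6,3,7,9,8,8,8,8]; return 7
p = 7; k-1 = 7 == 7 ⇒ pivot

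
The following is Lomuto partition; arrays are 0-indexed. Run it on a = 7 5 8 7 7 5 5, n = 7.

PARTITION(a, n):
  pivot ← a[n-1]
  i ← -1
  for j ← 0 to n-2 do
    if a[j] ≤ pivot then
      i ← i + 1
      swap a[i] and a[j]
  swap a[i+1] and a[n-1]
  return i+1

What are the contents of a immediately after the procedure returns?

pivot=5, i=-1
j=0: 7>5, skip
j=1: 5≤5, i=0, swap(0,1) ⇒ 5 7 8 7 7 5 5
j=2: 8>5, skip
j=3: 7>5, skip
j=4: 7>5, skip
j=5: 5≤5, i=1, swap(1,5) ⇒ 5 5 8 7 7 7 5
swap(2,6) ⇒ 5 5 5 7 7 7 8; return 2

5 5 5 7 7 7 8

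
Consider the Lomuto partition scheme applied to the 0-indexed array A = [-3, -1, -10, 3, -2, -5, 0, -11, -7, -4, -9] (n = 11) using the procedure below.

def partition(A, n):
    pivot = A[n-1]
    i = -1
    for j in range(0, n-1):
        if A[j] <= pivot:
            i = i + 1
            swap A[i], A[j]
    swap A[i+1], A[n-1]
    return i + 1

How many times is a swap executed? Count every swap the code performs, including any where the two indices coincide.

3

pivot=-9, i=-1
j=0: -3>-9, skip
j=1: -1>-9, skip
j=2: -10≤-9, i=0, swap(0,2) ⇒ [-10, -1, -3, 3, -2, -5, 0, -11, -7, -4, -9]
j=3: 3>-9, skip
j=4: -2>-9, skip
j=5: -5>-9, skip
j=6: 0>-9, skip
j=7: -11≤-9, i=1, swap(1,7) ⇒ [-10, -11, -3, 3, -2, -5, 0, -1, -7, -4, -9]
j=8: -7>-9, skip
j=9: -4>-9, skip
swap(2,10) ⇒ [-10, -11, -9, 3, -2, -5, 0, -1, -7, -4, -3]; return 2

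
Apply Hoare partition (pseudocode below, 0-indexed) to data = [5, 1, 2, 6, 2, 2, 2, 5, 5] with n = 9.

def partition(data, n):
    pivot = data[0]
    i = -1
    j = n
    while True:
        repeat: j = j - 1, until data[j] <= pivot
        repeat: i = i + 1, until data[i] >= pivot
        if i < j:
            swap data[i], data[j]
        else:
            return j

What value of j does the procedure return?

6

pivot = data[0] = 5; i = -1, j = 9
j→8 (data[8]=5≤5), i→0 (data[0]=5≥5); i<j, swap → [5, 1, 2, 6, 2, 2, 2, 5, 5]
j→7 (data[7]=5≤5), i→3 (data[3]=6≥5); i<j, swap → [5, 1, 2, 5, 2, 2, 2, 6, 5]
j→6, i→7; i≥j, return j=6. data = [5, 1, 2, 5, 2, 2, 2, 6, 5]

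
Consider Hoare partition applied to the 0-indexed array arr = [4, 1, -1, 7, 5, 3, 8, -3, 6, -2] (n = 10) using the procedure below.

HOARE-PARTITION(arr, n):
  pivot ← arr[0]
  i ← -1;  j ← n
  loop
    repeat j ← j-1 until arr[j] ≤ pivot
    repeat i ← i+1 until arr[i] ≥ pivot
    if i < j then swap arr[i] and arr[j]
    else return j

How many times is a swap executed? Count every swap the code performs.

3

pivot=4
j stops at 9 (-2), i stops at 0 (4); swap ⇒ [-2, 1, -1, 7, 5, 3, 8, -3, 6, 4]
j stops at 7 (-3), i stops at 3 (7); swap ⇒ [-2, 1, -1, -3, 5, 3, 8, 7, 6, 4]
j stops at 5 (3), i stops at 4 (5); swap ⇒ [-2, 1, -1, -3, 3, 5, 8, 7, 6, 4]
j stops at 4, i stops at 5; i≥j ⇒ return 4. arr=[-2, 1, -1, -3, 3, 5, 8, 7, 6, 4]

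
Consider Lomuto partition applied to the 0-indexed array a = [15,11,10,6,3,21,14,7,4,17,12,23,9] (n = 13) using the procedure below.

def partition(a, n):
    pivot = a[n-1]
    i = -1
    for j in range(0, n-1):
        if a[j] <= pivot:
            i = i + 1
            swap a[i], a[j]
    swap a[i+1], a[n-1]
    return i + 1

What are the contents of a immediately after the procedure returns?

pivot = a[12] = 9; i = -1
j=0: a[0]=15 > 9 → no swap
j=1: a[1]=11 > 9 → no swap
j=2: a[2]=10 > 9 → no swap
j=3: a[3]=6 ≤ 9 → i=0, swap a[0],a[3] → [6,11,10,15,3,21,14,7,4,17,12,23,9]
j=4: a[4]=3 ≤ 9 → i=1, swap a[1],a[4] → [6,3,10,15,11,21,14,7,4,17,12,23,9]
j=5: a[5]=21 > 9 → no swap
j=6: a[6]=14 > 9 → no swap
j=7: a[7]=7 ≤ 9 → i=2, swap a[2],a[7] → [6,3,7,15,11,21,14,10,4,17,12,23,9]
j=8: a[8]=4 ≤ 9 → i=3, swap a[3],a[8] → [6,3,7,4,11,21,14,10,15,17,12,23,9]
j=9: a[9]=17 > 9 → no swap
j=10: a[10]=12 > 9 → no swap
j=11: a[11]=23 > 9 → no swap
final swap a[4],a[12] → [6,3,7,4,9,21,14,10,15,17,12,23,11]; return 4

[6,3,7,4,9,21,14,10,15,17,12,23,11]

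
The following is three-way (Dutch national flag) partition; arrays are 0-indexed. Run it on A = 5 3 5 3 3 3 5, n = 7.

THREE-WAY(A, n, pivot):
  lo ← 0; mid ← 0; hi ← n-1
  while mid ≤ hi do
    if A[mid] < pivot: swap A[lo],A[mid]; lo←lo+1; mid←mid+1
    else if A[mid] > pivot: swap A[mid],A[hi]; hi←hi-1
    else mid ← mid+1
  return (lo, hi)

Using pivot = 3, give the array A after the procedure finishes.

3 3 3 3 5 5 5

pivot = 3; lo=0, mid=0, hi=6
A[mid]=5>3: swap A[0],A[6]; hi=5 → 5 3 5 3 3 3 5
A[mid]=5>3: swap A[0],A[5]; hi=4 → 3 3 5 3 3 5 5
A[mid]=3=3: mid=1
A[mid]=3=3: mid=2
A[mid]=5>3: swap A[2],A[4]; hi=3 → 3 3 3 3 5 5 5
A[mid]=3=3: mid=3
A[mid]=3=3: mid=4
end: lo=0, hi=3; A = 3 3 3 3 5 5 5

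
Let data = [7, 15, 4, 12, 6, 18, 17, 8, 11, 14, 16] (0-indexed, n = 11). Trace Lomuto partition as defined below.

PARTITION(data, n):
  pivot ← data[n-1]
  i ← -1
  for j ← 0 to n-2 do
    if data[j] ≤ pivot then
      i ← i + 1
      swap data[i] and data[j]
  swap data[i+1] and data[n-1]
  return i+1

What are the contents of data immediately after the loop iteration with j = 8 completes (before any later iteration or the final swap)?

[7, 15, 4, 12, 6, 8, 11, 18, 17, 14, 16]

pivot=16, i=-1
j=0: 7≤16, i=0, swap(0,0) ⇒ [7, 15, 4, 12, 6, 18, 17, 8, 11, 14, 16]
j=1: 15≤16, i=1, swap(1,1) ⇒ [7, 15, 4, 12, 6, 18, 17, 8, 11, 14, 16]
j=2: 4≤16, i=2, swap(2,2) ⇒ [7, 15, 4, 12, 6, 18, 17, 8, 11, 14, 16]
j=3: 12≤16, i=3, swap(3,3) ⇒ [7, 15, 4, 12, 6, 18, 17, 8, 11, 14, 16]
j=4: 6≤16, i=4, swap(4,4) ⇒ [7, 15, 4, 12, 6, 18, 17, 8, 11, 14, 16]
j=5: 18>16, skip
j=6: 17>16, skip
j=7: 8≤16, i=5, swap(5,7) ⇒ [7, 15, 4, 12, 6, 8, 17, 18, 11, 14, 16]
j=8: 11≤16, i=6, swap(6,8) ⇒ [7, 15, 4, 12, 6, 8, 11, 18, 17, 14, 16]
(after j=8) data = [7, 15, 4, 12, 6, 8, 11, 18, 17, 14, 16]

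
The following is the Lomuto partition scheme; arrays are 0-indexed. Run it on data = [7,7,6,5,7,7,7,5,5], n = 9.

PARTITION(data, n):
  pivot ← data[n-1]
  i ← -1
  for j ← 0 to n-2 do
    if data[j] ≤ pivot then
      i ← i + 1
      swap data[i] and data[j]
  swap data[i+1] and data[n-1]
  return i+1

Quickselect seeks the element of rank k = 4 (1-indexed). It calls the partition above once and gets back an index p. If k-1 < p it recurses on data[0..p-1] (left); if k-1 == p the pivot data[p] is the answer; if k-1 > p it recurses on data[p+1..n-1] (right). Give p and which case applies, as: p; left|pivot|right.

pivot=5, i=-1
j=0: 7>5, skip
j=1: 7>5, skip
j=2: 6>5, skip
j=3: 5≤5, i=0, swap(0,3) ⇒ [5,7,6,7,7,7,7,5,5]
j=4: 7>5, skip
j=5: 7>5, skip
j=6: 7>5, skip
j=7: 5≤5, i=1, swap(1,7) ⇒ [5,5,6,7,7,7,7,7,5]
swap(2,8) ⇒ [5,5,5,7,7,7,7,7,6]; return 2
p = 2; k-1 = 3 > 2 ⇒ right

2; right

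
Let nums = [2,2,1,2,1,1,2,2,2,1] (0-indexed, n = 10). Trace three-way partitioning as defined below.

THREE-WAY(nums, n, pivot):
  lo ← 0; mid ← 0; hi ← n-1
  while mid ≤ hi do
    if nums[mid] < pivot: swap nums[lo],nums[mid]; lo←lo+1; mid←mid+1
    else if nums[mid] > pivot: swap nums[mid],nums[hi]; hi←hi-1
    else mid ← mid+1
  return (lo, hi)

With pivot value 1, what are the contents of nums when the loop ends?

[1,1,1,1,2,2,2,2,2,2]

lo=0 mid=0 hi=9
2>1: swap(0,9), hi=8 ⇒ [1,2,1,2,1,1,2,2,2,2]
1=1: mid=1
2>1: swap(1,8), hi=7 ⇒ [1,2,1,2,1,1,2,2,2,2]
2>1: swap(1,7), hi=6 ⇒ [1,2,1,2,1,1,2,2,2,2]
2>1: swap(1,6), hi=5 ⇒ [1,2,1,2,1,1,2,2,2,2]
2>1: swap(1,5), hi=4 ⇒ [1,1,1,2,1,2,2,2,2,2]
1=1: mid=2
1=1: mid=3
2>1: swap(3,4), hi=3 ⇒ [1,1,1,1,2,2,2,2,2,2]
1=1: mid=4
done. lo=0 hi=3; nums=[1,1,1,1,2,2,2,2,2,2]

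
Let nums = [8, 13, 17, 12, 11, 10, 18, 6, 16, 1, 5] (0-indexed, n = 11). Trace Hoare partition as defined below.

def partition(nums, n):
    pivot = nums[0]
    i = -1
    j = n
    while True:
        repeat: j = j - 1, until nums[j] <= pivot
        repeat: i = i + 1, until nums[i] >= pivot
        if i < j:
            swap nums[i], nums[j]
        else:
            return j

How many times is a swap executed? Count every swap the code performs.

pivot=8
j stops at 10 (5), i stops at 0 (8); swap ⇒ [5, 13, 17, 12, 11, 10, 18, 6, 16, 1, 8]
j stops at 9 (1), i stops at 1 (13); swap ⇒ [5, 1, 17, 12, 11, 10, 18, 6, 16, 13, 8]
j stops at 7 (6), i stops at 2 (17); swap ⇒ [5, 1, 6, 12, 11, 10, 18, 17, 16, 13, 8]
j stops at 2, i stops at 3; i≥j ⇒ return 2. nums=[5, 1, 6, 12, 11, 10, 18, 17, 16, 13, 8]

3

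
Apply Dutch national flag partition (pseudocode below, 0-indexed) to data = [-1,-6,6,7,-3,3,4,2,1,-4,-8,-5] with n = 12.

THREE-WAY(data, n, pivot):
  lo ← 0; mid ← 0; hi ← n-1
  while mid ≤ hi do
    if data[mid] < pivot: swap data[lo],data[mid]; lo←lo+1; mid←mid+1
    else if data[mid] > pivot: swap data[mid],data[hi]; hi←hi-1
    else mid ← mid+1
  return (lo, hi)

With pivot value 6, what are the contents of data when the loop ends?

lo=0 mid=0 hi=11
-1<6: swap(0,0), lo=1 mid=1 ⇒ [-1,-6,6,7,-3,3,4,2,1,-4,-8,-5]
-6<6: swap(1,1), lo=2 mid=2 ⇒ [-1,-6,6,7,-3,3,4,2,1,-4,-8,-5]
6=6: mid=3
7>6: swap(3,11), hi=10 ⇒ [-1,-6,6,-5,-3,3,4,2,1,-4,-8,7]
-5<6: swap(2,3), lo=3 mid=4 ⇒ [-1,-6,-5,6,-3,3,4,2,1,-4,-8,7]
-3<6: swap(3,4), lo=4 mid=5 ⇒ [-1,-6,-5,-3,6,3,4,2,1,-4,-8,7]
3<6: swap(4,5), lo=5 mid=6 ⇒ [-1,-6,-5,-3,3,6,4,2,1,-4,-8,7]
4<6: swap(5,6), lo=6 mid=7 ⇒ [-1,-6,-5,-3,3,4,6,2,1,-4,-8,7]
2<6: swap(6,7), lo=7 mid=8 ⇒ [-1,-6,-5,-3,3,4,2,6,1,-4,-8,7]
1<6: swap(7,8), lo=8 mid=9 ⇒ [-1,-6,-5,-3,3,4,2,1,6,-4,-8,7]
-4<6: swap(8,9), lo=9 mid=10 ⇒ [-1,-6,-5,-3,3,4,2,1,-4,6,-8,7]
-8<6: swap(9,10), lo=10 mid=11 ⇒ [-1,-6,-5,-3,3,4,2,1,-4,-8,6,7]
done. lo=10 hi=10; data=[-1,-6,-5,-3,3,4,2,1,-4,-8,6,7]

[-1,-6,-5,-3,3,4,2,1,-4,-8,6,7]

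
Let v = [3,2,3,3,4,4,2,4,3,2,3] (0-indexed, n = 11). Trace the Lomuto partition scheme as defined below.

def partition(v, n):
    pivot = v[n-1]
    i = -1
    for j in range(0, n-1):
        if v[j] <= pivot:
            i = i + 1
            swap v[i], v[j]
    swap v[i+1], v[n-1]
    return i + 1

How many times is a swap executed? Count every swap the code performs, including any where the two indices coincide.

8

pivot = v[10] = 3; i = -1
j=0: v[0]=3 ≤ 3 → i=0, swap v[0],v[0] (no change) → [3,2,3,3,4,4,2,4,3,2,3]
j=1: v[1]=2 ≤ 3 → i=1, swap v[1],v[1] (no change) → [3,2,3,3,4,4,2,4,3,2,3]
j=2: v[2]=3 ≤ 3 → i=2, swap v[2],v[2] (no change) → [3,2,3,3,4,4,2,4,3,2,3]
j=3: v[3]=3 ≤ 3 → i=3, swap v[3],v[3] (no change) → [3,2,3,3,4,4,2,4,3,2,3]
j=4: v[4]=4 > 3 → no swap
j=5: v[5]=4 > 3 → no swap
j=6: v[6]=2 ≤ 3 → i=4, swap v[4],v[6] → [3,2,3,3,2,4,4,4,3,2,3]
j=7: v[7]=4 > 3 → no swap
j=8: v[8]=3 ≤ 3 → i=5, swap v[5],v[8] → [3,2,3,3,2,3,4,4,4,2,3]
j=9: v[9]=2 ≤ 3 → i=6, swap v[6],v[9] → [3,2,3,3,2,3,2,4,4,4,3]
final swap v[7],v[10] → [3,2,3,3,2,3,2,3,4,4,4]; return 7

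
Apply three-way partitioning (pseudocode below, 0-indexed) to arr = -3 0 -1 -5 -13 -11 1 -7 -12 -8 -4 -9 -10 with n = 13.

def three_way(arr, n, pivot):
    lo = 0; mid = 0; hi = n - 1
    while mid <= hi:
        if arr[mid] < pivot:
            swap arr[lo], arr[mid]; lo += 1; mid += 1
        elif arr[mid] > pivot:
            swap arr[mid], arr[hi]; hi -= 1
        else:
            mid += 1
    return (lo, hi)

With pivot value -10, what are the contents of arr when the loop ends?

pivot = -10; lo=0, mid=0, hi=12
arr[mid]=-3>-10: swap arr[0],arr[12]; hi=11 → -10 0 -1 -5 -13 -11 1 -7 -12 -8 -4 -9 -3
arr[mid]=-10=-10: mid=1
arr[mid]=0>-10: swap arr[1],arr[11]; hi=10 → -10 -9 -1 -5 -13 -11 1 -7 -12 -8 -4 0 -3
arr[mid]=-9>-10: swap arr[1],arr[10]; hi=9 → -10 -4 -1 -5 -13 -11 1 -7 -12 -8 -9 0 -3
arr[mid]=-4>-10: swap arr[1],arr[9]; hi=8 → -10 -8 -1 -5 -13 -11 1 -7 -12 -4 -9 0 -3
arr[mid]=-8>-10: swap arr[1],arr[8]; hi=7 → -10 -12 -1 -5 -13 -11 1 -7 -8 -4 -9 0 -3
arr[mid]=-12<-10: swap arr[0],arr[1]; lo=1,mid=2 → -12 -10 -1 -5 -13 -11 1 -7 -8 -4 -9 0 -3
arr[mid]=-1>-10: swap arr[2],arr[7]; hi=6 → -12 -10 -7 -5 -13 -11 1 -1 -8 -4 -9 0 -3
arr[mid]=-7>-10: swap arr[2],arr[6]; hi=5 → -12 -10 1 -5 -13 -11 -7 -1 -8 -4 -9 0 -3
arr[mid]=1>-10: swap arr[2],arr[5]; hi=4 → -12 -10 -11 -5 -13 1 -7 -1 -8 -4 -9 0 -3
arr[mid]=-11<-10: swap arr[1],arr[2]; lo=2,mid=3 → -12 -11 -10 -5 -13 1 -7 -1 -8 -4 -9 0 -3
arr[mid]=-5>-10: swap arr[3],arr[4]; hi=3 → -12 -11 -10 -13 -5 1 -7 -1 -8 -4 -9 0 -3
arr[mid]=-13<-10: swap arr[2],arr[3]; lo=3,mid=4 → -12 -11 -13 -10 -5 1 -7 -1 -8 -4 -9 0 -3
end: lo=3, hi=3; arr = -12 -11 -13 -10 -5 1 -7 -1 -8 -4 -9 0 -3

-12 -11 -13 -10 -5 1 -7 -1 -8 -4 -9 0 -3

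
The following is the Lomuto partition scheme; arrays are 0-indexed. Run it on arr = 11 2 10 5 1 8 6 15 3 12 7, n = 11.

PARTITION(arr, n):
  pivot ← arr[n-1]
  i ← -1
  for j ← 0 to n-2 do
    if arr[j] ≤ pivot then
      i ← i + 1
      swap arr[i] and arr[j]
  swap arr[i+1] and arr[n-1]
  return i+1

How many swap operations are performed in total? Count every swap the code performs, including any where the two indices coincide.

6

pivot=7, i=-1
j=0: 11>7, skip
j=1: 2≤7, i=0, swap(0,1) ⇒ 2 11 10 5 1 8 6 15 3 12 7
j=2: 10>7, skip
j=3: 5≤7, i=1, swap(1,3) ⇒ 2 5 10 11 1 8 6 15 3 12 7
j=4: 1≤7, i=2, swap(2,4) ⇒ 2 5 1 11 10 8 6 15 3 12 7
j=5: 8>7, skip
j=6: 6≤7, i=3, swap(3,6) ⇒ 2 5 1 6 10 8 11 15 3 12 7
j=7: 15>7, skip
j=8: 3≤7, i=4, swap(4,8) ⇒ 2 5 1 6 3 8 11 15 10 12 7
j=9: 12>7, skip
swap(5,10) ⇒ 2 5 1 6 3 7 11 15 10 12 8; return 5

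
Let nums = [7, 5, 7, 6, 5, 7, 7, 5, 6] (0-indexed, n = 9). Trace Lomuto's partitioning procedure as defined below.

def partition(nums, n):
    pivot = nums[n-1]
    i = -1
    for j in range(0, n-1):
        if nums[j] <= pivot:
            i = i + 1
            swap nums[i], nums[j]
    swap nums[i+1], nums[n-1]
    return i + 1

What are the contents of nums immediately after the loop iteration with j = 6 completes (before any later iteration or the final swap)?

pivot=6, i=-1
j=0: 7>6, skip
j=1: 5≤6, i=0, swap(0,1) ⇒ [5, 7, 7, 6, 5, 7, 7, 5, 6]
j=2: 7>6, skip
j=3: 6≤6, i=1, swap(1,3) ⇒ [5, 6, 7, 7, 5, 7, 7, 5, 6]
j=4: 5≤6, i=2, swap(2,4) ⇒ [5, 6, 5, 7, 7, 7, 7, 5, 6]
j=5: 7>6, skip
j=6: 7>6, skip
(after j=6) nums = [5, 6, 5, 7, 7, 7, 7, 5, 6]

[5, 6, 5, 7, 7, 7, 7, 5, 6]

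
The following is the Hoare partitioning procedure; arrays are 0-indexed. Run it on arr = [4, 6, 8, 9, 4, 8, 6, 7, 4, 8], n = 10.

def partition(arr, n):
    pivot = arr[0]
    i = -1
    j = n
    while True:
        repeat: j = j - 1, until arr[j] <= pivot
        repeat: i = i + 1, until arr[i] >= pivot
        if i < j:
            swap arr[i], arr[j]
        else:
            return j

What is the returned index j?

pivot=4
j stops at 8 (4), i stops at 0 (4); swap ⇒ [4, 6, 8, 9, 4, 8, 6, 7, 4, 8]
j stops at 4 (4), i stops at 1 (6); swap ⇒ [4, 4, 8, 9, 6, 8, 6, 7, 4, 8]
j stops at 1, i stops at 2; i≥j ⇒ return 1. arr=[4, 4, 8, 9, 6, 8, 6, 7, 4, 8]

1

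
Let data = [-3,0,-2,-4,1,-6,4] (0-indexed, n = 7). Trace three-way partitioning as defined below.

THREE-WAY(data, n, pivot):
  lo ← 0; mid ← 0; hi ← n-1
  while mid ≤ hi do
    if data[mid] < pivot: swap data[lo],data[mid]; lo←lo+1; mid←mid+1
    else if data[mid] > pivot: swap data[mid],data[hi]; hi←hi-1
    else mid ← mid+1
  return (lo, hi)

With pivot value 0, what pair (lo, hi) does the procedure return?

lo=0 mid=0 hi=6
-3<0: swap(0,0), lo=1 mid=1 ⇒ [-3,0,-2,-4,1,-6,4]
0=0: mid=2
-2<0: swap(1,2), lo=2 mid=3 ⇒ [-3,-2,0,-4,1,-6,4]
-4<0: swap(2,3), lo=3 mid=4 ⇒ [-3,-2,-4,0,1,-6,4]
1>0: swap(4,6), hi=5 ⇒ [-3,-2,-4,0,4,-6,1]
4>0: swap(4,5), hi=4 ⇒ [-3,-2,-4,0,-6,4,1]
-6<0: swap(3,4), lo=4 mid=5 ⇒ [-3,-2,-4,-6,0,4,1]
done. lo=4 hi=4; data=[-3,-2,-4,-6,0,4,1]

(4, 4)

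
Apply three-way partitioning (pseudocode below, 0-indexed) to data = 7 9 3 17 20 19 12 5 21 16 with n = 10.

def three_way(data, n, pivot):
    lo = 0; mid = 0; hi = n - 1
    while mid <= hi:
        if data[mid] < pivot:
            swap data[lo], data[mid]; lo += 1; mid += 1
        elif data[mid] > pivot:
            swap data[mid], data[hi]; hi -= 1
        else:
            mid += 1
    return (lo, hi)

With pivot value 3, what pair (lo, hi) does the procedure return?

(0, 0)

pivot = 3; lo=0, mid=0, hi=9
data[mid]=7>3: swap data[0],data[9]; hi=8 → 16 9 3 17 20 19 12 5 21 7
data[mid]=16>3: swap data[0],data[8]; hi=7 → 21 9 3 17 20 19 12 5 16 7
data[mid]=21>3: swap data[0],data[7]; hi=6 → 5 9 3 17 20 19 12 21 16 7
data[mid]=5>3: swap data[0],data[6]; hi=5 → 12 9 3 17 20 19 5 21 16 7
data[mid]=12>3: swap data[0],data[5]; hi=4 → 19 9 3 17 20 12 5 21 16 7
data[mid]=19>3: swap data[0],data[4]; hi=3 → 20 9 3 17 19 12 5 21 16 7
data[mid]=20>3: swap data[0],data[3]; hi=2 → 17 9 3 20 19 12 5 21 16 7
data[mid]=17>3: swap data[0],data[2]; hi=1 → 3 9 17 20 19 12 5 21 16 7
data[mid]=3=3: mid=1
data[mid]=9>3: swap data[1],data[1]; hi=0 → 3 9 17 20 19 12 5 21 16 7
end: lo=0, hi=0; data = 3 9 17 20 19 12 5 21 16 7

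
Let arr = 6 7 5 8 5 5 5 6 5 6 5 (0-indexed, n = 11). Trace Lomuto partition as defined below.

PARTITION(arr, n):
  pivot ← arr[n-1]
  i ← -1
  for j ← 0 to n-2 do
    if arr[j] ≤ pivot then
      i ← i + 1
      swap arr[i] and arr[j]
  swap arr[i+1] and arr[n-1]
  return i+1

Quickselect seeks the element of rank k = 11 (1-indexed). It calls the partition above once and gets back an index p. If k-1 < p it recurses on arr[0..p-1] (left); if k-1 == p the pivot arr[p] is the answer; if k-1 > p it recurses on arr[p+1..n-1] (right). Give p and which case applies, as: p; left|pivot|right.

pivot=5, i=-1
j=0: 6>5, skip
j=1: 7>5, skip
j=2: 5≤5, i=0, swap(0,2) ⇒ 5 7 6 8 5 5 5 6 5 6 5
j=3: 8>5, skip
j=4: 5≤5, i=1, swap(1,4) ⇒ 5 5 6 8 7 5 5 6 5 6 5
j=5: 5≤5, i=2, swap(2,5) ⇒ 5 5 5 8 7 6 5 6 5 6 5
j=6: 5≤5, i=3, swap(3,6) ⇒ 5 5 5 5 7 6 8 6 5 6 5
j=7: 6>5, skip
j=8: 5≤5, i=4, swap(4,8) ⇒ 5 5 5 5 5 6 8 6 7 6 5
j=9: 6>5, skip
swap(5,10) ⇒ 5 5 5 5 5 5 8 6 7 6 6; return 5
p = 5; k-1 = 10 > 5 ⇒ right

5; right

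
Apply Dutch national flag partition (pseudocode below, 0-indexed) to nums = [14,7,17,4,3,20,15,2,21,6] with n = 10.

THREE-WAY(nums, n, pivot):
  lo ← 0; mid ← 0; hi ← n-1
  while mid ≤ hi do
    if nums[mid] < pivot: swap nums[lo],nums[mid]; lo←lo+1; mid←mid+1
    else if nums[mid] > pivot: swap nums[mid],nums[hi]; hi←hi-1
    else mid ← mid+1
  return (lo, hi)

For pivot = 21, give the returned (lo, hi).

pivot = 21; lo=0, mid=0, hi=9
nums[mid]=14<21: swap nums[0],nums[0]; lo=1,mid=1 → [14,7,17,4,3,20,15,2,21,6]
nums[mid]=7<21: swap nums[1],nums[1]; lo=2,mid=2 → [14,7,17,4,3,20,15,2,21,6]
nums[mid]=17<21: swap nums[2],nums[2]; lo=3,mid=3 → [14,7,17,4,3,20,15,2,21,6]
nums[mid]=4<21: swap nums[3],nums[3]; lo=4,mid=4 → [14,7,17,4,3,20,15,2,21,6]
nums[mid]=3<21: swap nums[4],nums[4]; lo=5,mid=5 → [14,7,17,4,3,20,15,2,21,6]
nums[mid]=20<21: swap nums[5],nums[5]; lo=6,mid=6 → [14,7,17,4,3,20,15,2,21,6]
nums[mid]=15<21: swap nums[6],nums[6]; lo=7,mid=7 → [14,7,17,4,3,20,15,2,21,6]
nums[mid]=2<21: swap nums[7],nums[7]; lo=8,mid=8 → [14,7,17,4,3,20,15,2,21,6]
nums[mid]=21=21: mid=9
nums[mid]=6<21: swap nums[8],nums[9]; lo=9,mid=10 → [14,7,17,4,3,20,15,2,6,21]
end: lo=9, hi=9; nums = [14,7,17,4,3,20,15,2,6,21]

(9, 9)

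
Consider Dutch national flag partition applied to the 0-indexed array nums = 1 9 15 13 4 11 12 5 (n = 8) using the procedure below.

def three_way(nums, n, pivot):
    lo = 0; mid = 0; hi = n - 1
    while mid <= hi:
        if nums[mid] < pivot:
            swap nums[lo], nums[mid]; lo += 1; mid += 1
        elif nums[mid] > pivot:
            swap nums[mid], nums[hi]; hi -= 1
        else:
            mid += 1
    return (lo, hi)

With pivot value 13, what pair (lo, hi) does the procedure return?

(6, 6)

pivot = 13; lo=0, mid=0, hi=7
nums[mid]=1<13: swap nums[0],nums[0]; lo=1,mid=1 → 1 9 15 13 4 11 12 5
nums[mid]=9<13: swap nums[1],nums[1]; lo=2,mid=2 → 1 9 15 13 4 11 12 5
nums[mid]=15>13: swap nums[2],nums[7]; hi=6 → 1 9 5 13 4 11 12 15
nums[mid]=5<13: swap nums[2],nums[2]; lo=3,mid=3 → 1 9 5 13 4 11 12 15
nums[mid]=13=13: mid=4
nums[mid]=4<13: swap nums[3],nums[4]; lo=4,mid=5 → 1 9 5 4 13 11 12 15
nums[mid]=11<13: swap nums[4],nums[5]; lo=5,mid=6 → 1 9 5 4 11 13 12 15
nums[mid]=12<13: swap nums[5],nums[6]; lo=6,mid=7 → 1 9 5 4 11 12 13 15
end: lo=6, hi=6; nums = 1 9 5 4 11 12 13 15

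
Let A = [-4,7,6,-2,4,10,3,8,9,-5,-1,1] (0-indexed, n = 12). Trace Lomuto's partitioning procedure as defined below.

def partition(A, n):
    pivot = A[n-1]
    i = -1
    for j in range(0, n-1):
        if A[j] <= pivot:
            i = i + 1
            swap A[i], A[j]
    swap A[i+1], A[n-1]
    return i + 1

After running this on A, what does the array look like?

pivot=1, i=-1
j=0: -4≤1, i=0, swap(0,0) ⇒ [-4,7,6,-2,4,10,3,8,9,-5,-1,1]
j=1: 7>1, skip
j=2: 6>1, skip
j=3: -2≤1, i=1, swap(1,3) ⇒ [-4,-2,6,7,4,10,3,8,9,-5,-1,1]
j=4: 4>1, skip
j=5: 10>1, skip
j=6: 3>1, skip
j=7: 8>1, skip
j=8: 9>1, skip
j=9: -5≤1, i=2, swap(2,9) ⇒ [-4,-2,-5,7,4,10,3,8,9,6,-1,1]
j=10: -1≤1, i=3, swap(3,10) ⇒ [-4,-2,-5,-1,4,10,3,8,9,6,7,1]
swap(4,11) ⇒ [-4,-2,-5,-1,1,10,3,8,9,6,7,4]; return 4

[-4,-2,-5,-1,1,10,3,8,9,6,7,4]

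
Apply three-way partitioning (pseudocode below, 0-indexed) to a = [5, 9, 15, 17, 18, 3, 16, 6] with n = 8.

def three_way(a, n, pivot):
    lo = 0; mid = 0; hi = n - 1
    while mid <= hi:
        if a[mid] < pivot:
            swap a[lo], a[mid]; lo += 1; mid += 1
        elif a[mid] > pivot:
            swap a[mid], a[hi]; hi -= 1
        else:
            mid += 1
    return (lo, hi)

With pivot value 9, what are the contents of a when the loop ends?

lo=0 mid=0 hi=7
5<9: swap(0,0), lo=1 mid=1 ⇒ [5, 9, 15, 17, 18, 3, 16, 6]
9=9: mid=2
15>9: swap(2,7), hi=6 ⇒ [5, 9, 6, 17, 18, 3, 16, 15]
6<9: swap(1,2), lo=2 mid=3 ⇒ [5, 6, 9, 17, 18, 3, 16, 15]
17>9: swap(3,6), hi=5 ⇒ [5, 6, 9, 16, 18, 3, 17, 15]
16>9: swap(3,5), hi=4 ⇒ [5, 6, 9, 3, 18, 16, 17, 15]
3<9: swap(2,3), lo=3 mid=4 ⇒ [5, 6, 3, 9, 18, 16, 17, 15]
18>9: swap(4,4), hi=3 ⇒ [5, 6, 3, 9, 18, 16, 17, 15]
done. lo=3 hi=3; a=[5, 6, 3, 9, 18, 16, 17, 15]

[5, 6, 3, 9, 18, 16, 17, 15]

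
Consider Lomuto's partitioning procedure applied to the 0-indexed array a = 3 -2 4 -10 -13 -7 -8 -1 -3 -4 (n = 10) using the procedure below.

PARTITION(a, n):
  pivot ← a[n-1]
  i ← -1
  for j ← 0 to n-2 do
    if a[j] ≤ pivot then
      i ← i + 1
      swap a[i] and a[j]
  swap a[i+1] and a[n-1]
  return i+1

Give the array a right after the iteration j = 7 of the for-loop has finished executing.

pivot=-4, i=-1
j=0: 3>-4, skip
j=1: -2>-4, skip
j=2: 4>-4, skip
j=3: -10≤-4, i=0, swap(0,3) ⇒ -10 -2 4 3 -13 -7 -8 -1 -3 -4
j=4: -13≤-4, i=1, swap(1,4) ⇒ -10 -13 4 3 -2 -7 -8 -1 -3 -4
j=5: -7≤-4, i=2, swap(2,5) ⇒ -10 -13 -7 3 -2 4 -8 -1 -3 -4
j=6: -8≤-4, i=3, swap(3,6) ⇒ -10 -13 -7 -8 -2 4 3 -1 -3 -4
j=7: -1>-4, skip
(after j=7) a = -10 -13 -7 -8 -2 4 3 -1 -3 -4

-10 -13 -7 -8 -2 4 3 -1 -3 -4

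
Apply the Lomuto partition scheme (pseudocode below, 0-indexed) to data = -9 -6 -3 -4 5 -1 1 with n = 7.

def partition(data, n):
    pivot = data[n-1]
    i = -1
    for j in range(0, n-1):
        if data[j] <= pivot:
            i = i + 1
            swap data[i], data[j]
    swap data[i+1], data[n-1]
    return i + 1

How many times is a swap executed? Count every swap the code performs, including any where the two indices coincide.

pivot = data[6] = 1; i = -1
j=0: data[0]=-9 ≤ 1 → i=0, swap data[0],data[0] (no change) → -9 -6 -3 -4 5 -1 1
j=1: data[1]=-6 ≤ 1 → i=1, swap data[1],data[1] (no change) → -9 -6 -3 -4 5 -1 1
j=2: data[2]=-3 ≤ 1 → i=2, swap data[2],data[2] (no change) → -9 -6 -3 -4 5 -1 1
j=3: data[3]=-4 ≤ 1 → i=3, swap data[3],data[3] (no change) → -9 -6 -3 -4 5 -1 1
j=4: data[4]=5 > 1 → no swap
j=5: data[5]=-1 ≤ 1 → i=4, swap data[4],data[5] → -9 -6 -3 -4 -1 5 1
final swap data[5],data[6] → -9 -6 -3 -4 -1 1 5; return 5

6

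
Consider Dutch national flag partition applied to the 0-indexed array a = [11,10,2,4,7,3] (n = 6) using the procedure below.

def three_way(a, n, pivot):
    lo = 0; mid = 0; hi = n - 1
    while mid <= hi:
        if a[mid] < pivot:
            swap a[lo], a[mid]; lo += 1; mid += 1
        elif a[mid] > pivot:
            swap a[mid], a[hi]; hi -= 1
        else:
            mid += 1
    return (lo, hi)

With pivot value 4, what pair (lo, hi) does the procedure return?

pivot = 4; lo=0, mid=0, hi=5
a[mid]=11>4: swap a[0],a[5]; hi=4 → [3,10,2,4,7,11]
a[mid]=3<4: swap a[0],a[0]; lo=1,mid=1 → [3,10,2,4,7,11]
a[mid]=10>4: swap a[1],a[4]; hi=3 → [3,7,2,4,10,11]
a[mid]=7>4: swap a[1],a[3]; hi=2 → [3,4,2,7,10,11]
a[mid]=4=4: mid=2
a[mid]=2<4: swap a[1],a[2]; lo=2,mid=3 → [3,2,4,7,10,11]
end: lo=2, hi=2; a = [3,2,4,7,10,11]

(2, 2)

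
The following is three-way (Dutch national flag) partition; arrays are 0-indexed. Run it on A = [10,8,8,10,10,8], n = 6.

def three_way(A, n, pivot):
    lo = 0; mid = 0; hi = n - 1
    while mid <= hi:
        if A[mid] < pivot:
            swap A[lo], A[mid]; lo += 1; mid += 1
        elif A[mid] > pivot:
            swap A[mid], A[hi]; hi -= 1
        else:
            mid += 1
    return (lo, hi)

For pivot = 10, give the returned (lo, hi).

pivot = 10; lo=0, mid=0, hi=5
A[mid]=10=10: mid=1
A[mid]=8<10: swap A[0],A[1]; lo=1,mid=2 → [8,10,8,10,10,8]
A[mid]=8<10: swap A[1],A[2]; lo=2,mid=3 → [8,8,10,10,10,8]
A[mid]=10=10: mid=4
A[mid]=10=10: mid=5
A[mid]=8<10: swap A[2],A[5]; lo=3,mid=6 → [8,8,8,10,10,10]
end: lo=3, hi=5; A = [8,8,8,10,10,10]

(3, 5)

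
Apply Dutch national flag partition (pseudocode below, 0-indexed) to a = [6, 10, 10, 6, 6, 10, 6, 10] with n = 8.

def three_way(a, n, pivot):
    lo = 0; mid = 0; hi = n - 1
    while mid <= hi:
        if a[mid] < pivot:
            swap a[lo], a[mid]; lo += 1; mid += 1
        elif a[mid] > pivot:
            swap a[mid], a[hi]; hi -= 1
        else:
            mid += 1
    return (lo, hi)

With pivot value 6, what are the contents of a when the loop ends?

[6, 6, 6, 6, 10, 10, 10, 10]

lo=0 mid=0 hi=7
6=6: mid=1
10>6: swap(1,7), hi=6 ⇒ [6, 10, 10, 6, 6, 10, 6, 10]
10>6: swap(1,6), hi=5 ⇒ [6, 6, 10, 6, 6, 10, 10, 10]
6=6: mid=2
10>6: swap(2,5), hi=4 ⇒ [6, 6, 10, 6, 6, 10, 10, 10]
10>6: swap(2,4), hi=3 ⇒ [6, 6, 6, 6, 10, 10, 10, 10]
6=6: mid=3
6=6: mid=4
done. lo=0 hi=3; a=[6, 6, 6, 6, 10, 10, 10, 10]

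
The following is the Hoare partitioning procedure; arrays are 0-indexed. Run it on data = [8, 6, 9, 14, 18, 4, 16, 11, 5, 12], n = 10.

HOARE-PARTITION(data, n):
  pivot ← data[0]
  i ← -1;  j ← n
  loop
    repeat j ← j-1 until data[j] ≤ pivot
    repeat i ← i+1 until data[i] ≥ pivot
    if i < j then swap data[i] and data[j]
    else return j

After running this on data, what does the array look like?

[5, 6, 4, 14, 18, 9, 16, 11, 8, 12]

pivot = data[0] = 8; i = -1, j = 10
j→8 (data[8]=5≤8), i→0 (data[0]=8≥8); i<j, swap → [5, 6, 9, 14, 18, 4, 16, 11, 8, 12]
j→5 (data[5]=4≤8), i→2 (data[2]=9≥8); i<j, swap → [5, 6, 4, 14, 18, 9, 16, 11, 8, 12]
j→2, i→3; i≥j, return j=2. data = [5, 6, 4, 14, 18, 9, 16, 11, 8, 12]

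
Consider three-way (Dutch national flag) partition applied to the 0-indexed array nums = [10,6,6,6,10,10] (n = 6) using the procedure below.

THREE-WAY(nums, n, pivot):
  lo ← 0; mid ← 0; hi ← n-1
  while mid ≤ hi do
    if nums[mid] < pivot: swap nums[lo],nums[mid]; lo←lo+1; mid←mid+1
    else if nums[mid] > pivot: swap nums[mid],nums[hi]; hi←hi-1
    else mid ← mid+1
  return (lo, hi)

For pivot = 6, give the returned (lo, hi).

lo=0 mid=0 hi=5
10>6: swap(0,5), hi=4 ⇒ [10,6,6,6,10,10]
10>6: swap(0,4), hi=3 ⇒ [10,6,6,6,10,10]
10>6: swap(0,3), hi=2 ⇒ [6,6,6,10,10,10]
6=6: mid=1
6=6: mid=2
6=6: mid=3
done. lo=0 hi=2; nums=[6,6,6,10,10,10]

(0, 2)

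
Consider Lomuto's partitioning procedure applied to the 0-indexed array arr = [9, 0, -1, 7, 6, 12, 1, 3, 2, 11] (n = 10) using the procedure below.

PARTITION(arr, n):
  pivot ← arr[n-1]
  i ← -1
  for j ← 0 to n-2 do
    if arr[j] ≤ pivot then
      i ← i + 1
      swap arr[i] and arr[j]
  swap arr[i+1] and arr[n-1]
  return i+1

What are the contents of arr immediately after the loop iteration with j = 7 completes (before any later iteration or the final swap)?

pivot = arr[9] = 11; i = -1
j=0: arr[0]=9 ≤ 11 → i=0, swap arr[0],arr[0] (no change) → [9, 0, -1, 7, 6, 12, 1, 3, 2, 11]
j=1: arr[1]=0 ≤ 11 → i=1, swap arr[1],arr[1] (no change) → [9, 0, -1, 7, 6, 12, 1, 3, 2, 11]
j=2: arr[2]=-1 ≤ 11 → i=2, swap arr[2],arr[2] (no change) → [9, 0, -1, 7, 6, 12, 1, 3, 2, 11]
j=3: arr[3]=7 ≤ 11 → i=3, swap arr[3],arr[3] (no change) → [9, 0, -1, 7, 6, 12, 1, 3, 2, 11]
j=4: arr[4]=6 ≤ 11 → i=4, swap arr[4],arr[4] (no change) → [9, 0, -1, 7, 6, 12, 1, 3, 2, 11]
j=5: arr[5]=12 > 11 → no swap
j=6: arr[6]=1 ≤ 11 → i=5, swap arr[5],arr[6] → [9, 0, -1, 7, 6, 1, 12, 3, 2, 11]
j=7: arr[7]=3 ≤ 11 → i=6, swap arr[6],arr[7] → [9, 0, -1, 7, 6, 1, 3, 12, 2, 11]
(after j=7) arr = [9, 0, -1, 7, 6, 1, 3, 12, 2, 11]

[9, 0, -1, 7, 6, 1, 3, 12, 2, 11]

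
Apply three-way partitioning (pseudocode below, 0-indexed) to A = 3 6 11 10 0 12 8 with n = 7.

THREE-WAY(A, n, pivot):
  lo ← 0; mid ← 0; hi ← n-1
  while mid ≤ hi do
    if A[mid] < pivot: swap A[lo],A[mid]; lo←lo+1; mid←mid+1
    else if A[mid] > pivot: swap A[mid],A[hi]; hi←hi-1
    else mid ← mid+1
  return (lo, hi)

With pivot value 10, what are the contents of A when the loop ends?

pivot = 10; lo=0, mid=0, hi=6
A[mid]=3<10: swap A[0],A[0]; lo=1,mid=1 → 3 6 11 10 0 12 8
A[mid]=6<10: swap A[1],A[1]; lo=2,mid=2 → 3 6 11 10 0 12 8
A[mid]=11>10: swap A[2],A[6]; hi=5 → 3 6 8 10 0 12 11
A[mid]=8<10: swap A[2],A[2]; lo=3,mid=3 → 3 6 8 10 0 12 11
A[mid]=10=10: mid=4
A[mid]=0<10: swap A[3],A[4]; lo=4,mid=5 → 3 6 8 0 10 12 11
A[mid]=12>10: swap A[5],A[5]; hi=4 → 3 6 8 0 10 12 11
end: lo=4, hi=4; A = 3 6 8 0 10 12 11

3 6 8 0 10 12 11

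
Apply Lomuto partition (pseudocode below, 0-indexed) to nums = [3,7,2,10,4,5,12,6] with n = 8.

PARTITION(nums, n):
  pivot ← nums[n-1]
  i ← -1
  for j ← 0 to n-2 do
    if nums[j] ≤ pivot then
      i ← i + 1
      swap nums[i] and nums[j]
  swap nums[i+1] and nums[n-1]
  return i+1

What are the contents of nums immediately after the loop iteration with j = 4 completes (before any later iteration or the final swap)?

pivot = nums[7] = 6; i = -1
j=0: nums[0]=3 ≤ 6 → i=0, swap nums[0],nums[0] (no change) → [3,7,2,10,4,5,12,6]
j=1: nums[1]=7 > 6 → no swap
j=2: nums[2]=2 ≤ 6 → i=1, swap nums[1],nums[2] → [3,2,7,10,4,5,12,6]
j=3: nums[3]=10 > 6 → no swap
j=4: nums[4]=4 ≤ 6 → i=2, swap nums[2],nums[4] → [3,2,4,10,7,5,12,6]
(after j=4) nums = [3,2,4,10,7,5,12,6]

[3,2,4,10,7,5,12,6]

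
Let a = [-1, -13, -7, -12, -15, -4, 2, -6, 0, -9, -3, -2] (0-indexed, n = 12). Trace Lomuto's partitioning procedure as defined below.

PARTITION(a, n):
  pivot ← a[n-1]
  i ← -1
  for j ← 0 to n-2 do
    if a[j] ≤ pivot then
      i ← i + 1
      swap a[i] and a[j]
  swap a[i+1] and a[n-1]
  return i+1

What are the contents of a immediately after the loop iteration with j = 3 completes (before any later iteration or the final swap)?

pivot = a[11] = -2; i = -1
j=0: a[0]=-1 > -2 → no swap
j=1: a[1]=-13 ≤ -2 → i=0, swap a[0],a[1] → [-13, -1, -7, -12, -15, -4, 2, -6, 0, -9, -3, -2]
j=2: a[2]=-7 ≤ -2 → i=1, swap a[1],a[2] → [-13, -7, -1, -12, -15, -4, 2, -6, 0, -9, -3, -2]
j=3: a[3]=-12 ≤ -2 → i=2, swap a[2],a[3] → [-13, -7, -12, -1, -15, -4, 2, -6, 0, -9, -3, -2]
(after j=3) a = [-13, -7, -12, -1, -15, -4, 2, -6, 0, -9, -3, -2]

[-13, -7, -12, -1, -15, -4, 2, -6, 0, -9, -3, -2]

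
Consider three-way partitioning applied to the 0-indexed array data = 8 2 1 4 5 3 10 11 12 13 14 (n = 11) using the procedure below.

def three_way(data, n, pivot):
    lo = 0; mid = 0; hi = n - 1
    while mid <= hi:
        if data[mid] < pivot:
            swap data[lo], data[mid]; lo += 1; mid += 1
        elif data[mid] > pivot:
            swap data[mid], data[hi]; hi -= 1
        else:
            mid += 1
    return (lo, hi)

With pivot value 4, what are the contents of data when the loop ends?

pivot = 4; lo=0, mid=0, hi=10
data[mid]=8>4: swap data[0],data[10]; hi=9 → 14 2 1 4 5 3 10 11 12 13 8
data[mid]=14>4: swap data[0],data[9]; hi=8 → 13 2 1 4 5 3 10 11 12 14 8
data[mid]=13>4: swap data[0],data[8]; hi=7 → 12 2 1 4 5 3 10 11 13 14 8
data[mid]=12>4: swap data[0],data[7]; hi=6 → 11 2 1 4 5 3 10 12 13 14 8
data[mid]=11>4: swap data[0],data[6]; hi=5 → 10 2 1 4 5 3 11 12 13 14 8
data[mid]=10>4: swap data[0],data[5]; hi=4 → 3 2 1 4 5 10 11 12 13 14 8
data[mid]=3<4: swap data[0],data[0]; lo=1,mid=1 → 3 2 1 4 5 10 11 12 13 14 8
data[mid]=2<4: swap data[1],data[1]; lo=2,mid=2 → 3 2 1 4 5 10 11 12 13 14 8
data[mid]=1<4: swap data[2],data[2]; lo=3,mid=3 → 3 2 1 4 5 10 11 12 13 14 8
data[mid]=4=4: mid=4
data[mid]=5>4: swap data[4],data[4]; hi=3 → 3 2 1 4 5 10 11 12 13 14 8
end: lo=3, hi=3; data = 3 2 1 4 5 10 11 12 13 14 8

3 2 1 4 5 10 11 12 13 14 8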